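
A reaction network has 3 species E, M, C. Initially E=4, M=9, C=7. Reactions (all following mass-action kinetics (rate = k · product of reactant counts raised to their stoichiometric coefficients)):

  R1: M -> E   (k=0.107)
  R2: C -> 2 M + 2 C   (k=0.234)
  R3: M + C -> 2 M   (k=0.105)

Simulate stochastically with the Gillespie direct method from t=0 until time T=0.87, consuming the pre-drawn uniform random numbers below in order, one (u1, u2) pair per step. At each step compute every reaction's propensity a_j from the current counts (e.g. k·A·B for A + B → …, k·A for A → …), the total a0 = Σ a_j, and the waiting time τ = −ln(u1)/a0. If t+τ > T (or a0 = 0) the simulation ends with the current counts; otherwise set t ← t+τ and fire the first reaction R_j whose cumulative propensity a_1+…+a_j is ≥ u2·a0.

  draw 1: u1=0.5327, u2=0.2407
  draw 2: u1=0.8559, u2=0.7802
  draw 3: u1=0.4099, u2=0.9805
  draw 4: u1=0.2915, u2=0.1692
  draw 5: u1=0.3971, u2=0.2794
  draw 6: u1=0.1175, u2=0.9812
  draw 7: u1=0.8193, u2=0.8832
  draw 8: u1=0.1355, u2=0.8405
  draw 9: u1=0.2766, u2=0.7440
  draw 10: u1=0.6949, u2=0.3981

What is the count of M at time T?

t=0.000: E=4 M=9 C=7
Draw 1: a1=0.963, a2=1.638, a3=6.615, a0=9.216; τ=−ln(0.5327)/9.216=0.068 → t=0.068; u2·a0=0.2407·9.216=2.218; a1=0.963 < 2.218 ≤ a1+a2=2.601 → R2 fires; E=4 M=11 C=8
Draw 2: a1=1.177, a2=1.872, a3=9.240, a0=12.289; τ=−ln(0.8559)/12.289=0.013 → t=0.081; u2·a0=0.7802·12.289=9.588; a1+a2=3.049 < 9.588 ≤ a1+…+a3=12.289 → R3 fires; E=4 M=12 C=7
Draw 3: a1=1.284, a2=1.638, a3=8.820, a0=11.742; τ=−ln(0.4099)/11.742=0.076 → t=0.157; u2·a0=0.9805·11.742=11.513; a1+a2=2.922 < 11.513 ≤ a1+…+a3=11.742 → R3 fires; E=4 M=13 C=6
Draw 4: a1=1.391, a2=1.404, a3=8.190, a0=10.985; τ=−ln(0.2915)/10.985=0.112 → t=0.269; u2·a0=0.1692·10.985=1.859; a1=1.391 < 1.859 ≤ a1+a2=2.795 → R2 fires; E=4 M=15 C=7
Draw 5: a1=1.605, a2=1.638, a3=11.025, a0=14.268; τ=−ln(0.3971)/14.268=0.065 → t=0.334; u2·a0=0.2794·14.268=3.986; a1+a2=3.243 < 3.986 ≤ a1+…+a3=14.268 → R3 fires; E=4 M=16 C=6
Draw 6: a1=1.712, a2=1.404, a3=10.080, a0=13.196; τ=−ln(0.1175)/13.196=0.162 → t=0.496; u2·a0=0.9812·13.196=12.948; a1+a2=3.116 < 12.948 ≤ a1+…+a3=13.196 → R3 fires; E=4 M=17 C=5
Draw 7: a1=1.819, a2=1.170, a3=8.925, a0=11.914; τ=−ln(0.8193)/11.914=0.017 → t=0.513; u2·a0=0.8832·11.914=10.522; a1+a2=2.989 < 10.522 ≤ a1+…+a3=11.914 → R3 fires; E=4 M=18 C=4
Draw 8: a1=1.926, a2=0.936, a3=7.560, a0=10.422; τ=−ln(0.1355)/10.422=0.192 → t=0.705; u2·a0=0.8405·10.422=8.760; a1+a2=2.862 < 8.760 ≤ a1+…+a3=10.422 → R3 fires; E=4 M=19 C=3
Draw 9: a1=2.033, a2=0.702, a3=5.985, a0=8.720; τ=−ln(0.2766)/8.720=0.147 → t=0.852; u2·a0=0.7440·8.720=6.488; a1+a2=2.735 < 6.488 ≤ a1+…+a3=8.720 → R3 fires; E=4 M=20 C=2
Draw 10: a1=2.140, a2=0.468, a3=4.200, a0=6.808; τ=−ln(0.6949)/6.808=0.053 → t=0.906 > T=0.87: stop.
Read off M at T=0.87: 20

M at T = 20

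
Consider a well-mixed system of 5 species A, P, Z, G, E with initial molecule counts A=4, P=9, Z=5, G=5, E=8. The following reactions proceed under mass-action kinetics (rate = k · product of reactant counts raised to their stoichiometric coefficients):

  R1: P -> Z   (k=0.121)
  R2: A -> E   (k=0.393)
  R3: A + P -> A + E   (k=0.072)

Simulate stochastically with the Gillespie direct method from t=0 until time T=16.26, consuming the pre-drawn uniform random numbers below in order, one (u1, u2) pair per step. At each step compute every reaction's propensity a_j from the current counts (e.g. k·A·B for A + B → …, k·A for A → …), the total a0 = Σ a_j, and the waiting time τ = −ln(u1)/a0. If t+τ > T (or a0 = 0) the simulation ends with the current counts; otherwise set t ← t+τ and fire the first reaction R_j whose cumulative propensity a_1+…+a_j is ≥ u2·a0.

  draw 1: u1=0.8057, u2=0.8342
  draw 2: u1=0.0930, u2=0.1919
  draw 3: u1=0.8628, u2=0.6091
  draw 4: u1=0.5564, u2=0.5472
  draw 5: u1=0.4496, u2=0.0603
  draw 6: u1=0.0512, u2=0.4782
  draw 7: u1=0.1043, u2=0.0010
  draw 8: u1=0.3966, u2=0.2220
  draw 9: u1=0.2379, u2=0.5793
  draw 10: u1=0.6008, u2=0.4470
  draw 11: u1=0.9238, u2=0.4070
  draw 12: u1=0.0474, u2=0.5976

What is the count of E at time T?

E at T = 14

t=0.000: A=4 P=9 Z=5 G=5 E=8
Draw 1: a1=1.089, a2=1.572, a3=2.592, a0=5.253; τ=−ln(0.8057)/5.253=0.041 → t=0.041; u2·a0=0.8342·5.253=4.382; a1+a2=2.661 < 4.382 ≤ a1+…+a3=5.253 → R3 fires; A=4 P=8 Z=5 G=5 E=9
Draw 2: a1=0.968, a2=1.572, a3=2.304, a0=4.844; τ=−ln(0.0930)/4.844=0.490 → t=0.531; u2·a0=0.1919·4.844=0.930 ≤ a1=0.968 → R1 fires; A=4 P=7 Z=6 G=5 E=9
Draw 3: a1=0.847, a2=1.572, a3=2.016, a0=4.435; τ=−ln(0.8628)/4.435=0.033 → t=0.565; u2·a0=0.6091·4.435=2.701; a1+a2=2.419 < 2.701 ≤ a1+…+a3=4.435 → R3 fires; A=4 P=6 Z=6 G=5 E=10
Draw 4: a1=0.726, a2=1.572, a3=1.728, a0=4.026; τ=−ln(0.5564)/4.026=0.146 → t=0.710; u2·a0=0.5472·4.026=2.203; a1=0.726 < 2.203 ≤ a1+a2=2.298 → R2 fires; A=3 P=6 Z=6 G=5 E=11
Draw 5: a1=0.726, a2=1.179, a3=1.296, a0=3.201; τ=−ln(0.4496)/3.201=0.250 → t=0.960; u2·a0=0.0603·3.201=0.193 ≤ a1=0.726 → R1 fires; A=3 P=5 Z=7 G=5 E=11
Draw 6: a1=0.605, a2=1.179, a3=1.080, a0=2.864; τ=−ln(0.0512)/2.864=1.038 → t=1.998; u2·a0=0.4782·2.864=1.370; a1=0.605 < 1.370 ≤ a1+a2=1.784 → R2 fires; A=2 P=5 Z=7 G=5 E=12
Draw 7: a1=0.605, a2=0.786, a3=0.720, a0=2.111; τ=−ln(0.1043)/2.111=1.071 → t=3.069; u2·a0=0.0010·2.111=0.002 ≤ a1=0.605 → R1 fires; A=2 P=4 Z=8 G=5 E=12
Draw 8: a1=0.484, a2=0.786, a3=0.576, a0=1.846; τ=−ln(0.3966)/1.846=0.501 → t=3.570; u2·a0=0.2220·1.846=0.410 ≤ a1=0.484 → R1 fires; A=2 P=3 Z=9 G=5 E=12
Draw 9: a1=0.363, a2=0.786, a3=0.432, a0=1.581; τ=−ln(0.2379)/1.581=0.908 → t=4.478; u2·a0=0.5793·1.581=0.916; a1=0.363 < 0.916 ≤ a1+a2=1.149 → R2 fires; A=1 P=3 Z=9 G=5 E=13
Draw 10: a1=0.363, a2=0.393, a3=0.216, a0=0.972; τ=−ln(0.6008)/0.972=0.524 → t=5.002; u2·a0=0.4470·0.972=0.434; a1=0.363 < 0.434 ≤ a1+a2=0.756 → R2 fires; A=0 P=3 Z=9 G=5 E=14
Draw 11: a1=0.363, a2=0.000, a3=0.000, a0=0.363; τ=−ln(0.9238)/0.363=0.218 → t=5.220; u2·a0=0.4070·0.363=0.148 ≤ a1=0.363 → R1 fires; A=0 P=2 Z=10 G=5 E=14
Draw 12: a1=0.242, a2=0.000, a3=0.000, a0=0.242; τ=−ln(0.0474)/0.242=12.600 → t=17.820 > T=16.26: stop.
Read off E at T=16.26: 14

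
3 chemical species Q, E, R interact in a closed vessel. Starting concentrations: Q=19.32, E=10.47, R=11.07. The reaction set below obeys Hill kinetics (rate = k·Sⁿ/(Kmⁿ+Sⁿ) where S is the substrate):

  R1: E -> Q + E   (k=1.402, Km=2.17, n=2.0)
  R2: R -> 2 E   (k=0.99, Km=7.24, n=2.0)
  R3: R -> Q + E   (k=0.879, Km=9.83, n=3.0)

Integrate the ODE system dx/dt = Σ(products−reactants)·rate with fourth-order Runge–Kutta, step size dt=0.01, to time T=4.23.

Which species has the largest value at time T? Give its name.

RK4 with dt=0.01: 423 steps to T=4.23. Trajectory (selected grid times):
t=0.00: Q=19.32 E=10.47 R=11.07
t=0.47: Q=20.19 E=11.35 R=10.51
t=0.94: Q=21.05 E=12.19 R=9.98
t=1.41: Q=21.89 E=12.99 R=9.48
t=1.88: Q=22.72 E=13.75 R=9.01
t=2.35: Q=23.53 E=14.48 R=8.56
t=2.82: Q=24.34 E=15.17 R=8.13
t=3.29: Q=25.12 E=15.82 R=7.74
t=3.76: Q=25.90 E=16.43 R=7.37
t=4.23: Q=26.66 E=17.01 R=7.02
At T=4.23: Q=26.66 E=17.01 R=7.02; the largest is Q.

Dominant species at T: Q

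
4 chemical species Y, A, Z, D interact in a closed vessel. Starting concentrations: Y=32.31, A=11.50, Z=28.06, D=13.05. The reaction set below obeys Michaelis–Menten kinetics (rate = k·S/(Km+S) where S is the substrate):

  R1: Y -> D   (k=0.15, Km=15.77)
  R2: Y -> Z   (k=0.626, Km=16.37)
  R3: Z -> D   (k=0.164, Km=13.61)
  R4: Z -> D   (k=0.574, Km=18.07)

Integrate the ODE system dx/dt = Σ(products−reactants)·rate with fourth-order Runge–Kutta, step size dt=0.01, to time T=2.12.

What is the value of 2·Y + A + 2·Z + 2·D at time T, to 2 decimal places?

Check how each reaction changes W = 2·Y + A + 2·Z + 2·D (weight of products minus weight of reactants):
R1: Y -> D: (2·1) − (2·1) = 2 − 2 = 0
R2: Y -> Z: (2·1) − (2·1) = 2 − 2 = 0
R3: Z -> D: (2·1) − (2·1) = 2 − 2 = 0
R4: Z -> D: (2·1) − (2·1) = 2 − 2 = 0
Every reaction leaves W unchanged, so W is conserved and no simulation is needed: W(T) = W(0) = 2·32.31 + 11.50 + 2·28.06 + 2·13.05 = 158.34

Value at T = 158.34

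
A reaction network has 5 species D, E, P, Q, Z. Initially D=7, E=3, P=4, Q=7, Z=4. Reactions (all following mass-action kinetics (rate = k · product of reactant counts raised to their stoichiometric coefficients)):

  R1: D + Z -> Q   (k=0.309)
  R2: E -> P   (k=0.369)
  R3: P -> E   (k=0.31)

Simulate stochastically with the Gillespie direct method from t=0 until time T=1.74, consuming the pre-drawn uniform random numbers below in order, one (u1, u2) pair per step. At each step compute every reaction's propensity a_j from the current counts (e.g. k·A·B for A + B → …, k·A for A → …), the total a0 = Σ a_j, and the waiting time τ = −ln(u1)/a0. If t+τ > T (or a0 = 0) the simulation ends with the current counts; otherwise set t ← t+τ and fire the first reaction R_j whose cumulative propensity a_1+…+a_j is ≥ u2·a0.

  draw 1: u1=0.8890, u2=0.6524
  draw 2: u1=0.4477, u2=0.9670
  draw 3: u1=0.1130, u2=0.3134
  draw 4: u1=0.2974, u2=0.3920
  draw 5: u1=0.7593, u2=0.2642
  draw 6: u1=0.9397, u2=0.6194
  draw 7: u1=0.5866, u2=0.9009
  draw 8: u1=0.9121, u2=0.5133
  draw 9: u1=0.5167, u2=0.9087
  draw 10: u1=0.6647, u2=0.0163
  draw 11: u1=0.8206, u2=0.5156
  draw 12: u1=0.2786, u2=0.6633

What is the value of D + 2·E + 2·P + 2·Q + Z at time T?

Value at T = 39

Check how each reaction changes W = D + 2·E + 2·P + 2·Q + Z (weight of products minus weight of reactants):
R1: D + Z -> Q: (2·1) − (1·1 + 1·1) = 2 − 2 = 0
R2: E -> P: (2·1) − (2·1) = 2 − 2 = 0
R3: P -> E: (2·1) − (2·1) = 2 − 2 = 0
Every reaction leaves W unchanged, so W is conserved and no simulation is needed: W(T) = W(0) = 7 + 2·3 + 2·4 + 2·7 + 4 = 39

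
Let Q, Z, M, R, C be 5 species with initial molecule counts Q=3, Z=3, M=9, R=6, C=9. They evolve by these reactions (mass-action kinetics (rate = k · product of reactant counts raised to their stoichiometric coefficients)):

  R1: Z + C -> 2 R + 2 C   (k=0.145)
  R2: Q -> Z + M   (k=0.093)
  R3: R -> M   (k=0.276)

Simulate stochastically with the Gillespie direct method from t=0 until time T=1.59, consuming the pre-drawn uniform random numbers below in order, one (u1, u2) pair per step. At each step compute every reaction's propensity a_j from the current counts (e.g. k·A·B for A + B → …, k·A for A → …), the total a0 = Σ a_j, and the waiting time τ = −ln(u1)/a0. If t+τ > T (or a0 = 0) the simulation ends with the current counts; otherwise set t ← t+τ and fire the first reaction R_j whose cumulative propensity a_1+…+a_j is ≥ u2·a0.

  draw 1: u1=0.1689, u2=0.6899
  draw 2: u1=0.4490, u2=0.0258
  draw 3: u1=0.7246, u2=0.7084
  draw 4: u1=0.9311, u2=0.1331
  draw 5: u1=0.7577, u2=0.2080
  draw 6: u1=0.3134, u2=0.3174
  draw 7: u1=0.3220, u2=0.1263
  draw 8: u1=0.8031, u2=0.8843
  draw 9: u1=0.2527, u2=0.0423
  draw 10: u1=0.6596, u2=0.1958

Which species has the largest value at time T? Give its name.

t=0.000: Q=3 Z=3 M=9 R=6 C=9
Draw 1: a1=3.915, a2=0.279, a3=1.656, a0=5.850; τ=−ln(0.1689)/5.850=0.304 → t=0.304; u2·a0=0.6899·5.850=4.036; a1=3.915 < 4.036 ≤ a1+a2=4.194 → R2 fires; Q=2 Z=4 M=10 R=6 C=9
Draw 2: a1=5.220, a2=0.186, a3=1.656, a0=7.062; τ=−ln(0.4490)/7.062=0.113 → t=0.417; u2·a0=0.0258·7.062=0.182 ≤ a1=5.220 → R1 fires; Q=2 Z=3 M=10 R=8 C=10
Draw 3: a1=4.350, a2=0.186, a3=2.208, a0=6.744; τ=−ln(0.7246)/6.744=0.048 → t=0.465; u2·a0=0.7084·6.744=4.777; a1+a2=4.536 < 4.777 ≤ a1+…+a3=6.744 → R3 fires; Q=2 Z=3 M=11 R=7 C=10
Draw 4: a1=4.350, a2=0.186, a3=1.932, a0=6.468; τ=−ln(0.9311)/6.468=0.011 → t=0.476; u2·a0=0.1331·6.468=0.861 ≤ a1=4.350 → R1 fires; Q=2 Z=2 M=11 R=9 C=11
Draw 5: a1=3.190, a2=0.186, a3=2.484, a0=5.860; τ=−ln(0.7577)/5.860=0.047 → t=0.524; u2·a0=0.2080·5.860=1.219 ≤ a1=3.190 → R1 fires; Q=2 Z=1 M=11 R=11 C=12
Draw 6: a1=1.740, a2=0.186, a3=3.036, a0=4.962; τ=−ln(0.3134)/4.962=0.234 → t=0.757; u2·a0=0.3174·4.962=1.575 ≤ a1=1.740 → R1 fires; Q=2 Z=0 M=11 R=13 C=13
Draw 7: a1=0.000, a2=0.186, a3=3.588, a0=3.774; τ=−ln(0.3220)/3.774=0.300 → t=1.058; u2·a0=0.1263·3.774=0.477; a1+a2=0.186 < 0.477 ≤ a1+…+a3=3.774 → R3 fires; Q=2 Z=0 M=12 R=12 C=13
Draw 8: a1=0.000, a2=0.186, a3=3.312, a0=3.498; τ=−ln(0.8031)/3.498=0.063 → t=1.120; u2·a0=0.8843·3.498=3.093; a1+a2=0.186 < 3.093 ≤ a1+…+a3=3.498 → R3 fires; Q=2 Z=0 M=13 R=11 C=13
Draw 9: a1=0.000, a2=0.186, a3=3.036, a0=3.222; τ=−ln(0.2527)/3.222=0.427 → t=1.547; u2·a0=0.0423·3.222=0.136; a1=0.000 < 0.136 ≤ a1+a2=0.186 → R2 fires; Q=1 Z=1 M=14 R=11 C=13
Draw 10: a1=1.885, a2=0.093, a3=3.036, a0=5.014; τ=−ln(0.6596)/5.014=0.083 → t=1.630 > T=1.59: stop.
At T=1.59: Q=1 Z=1 M=14 R=11 C=13; the largest is M.

Dominant species at T: M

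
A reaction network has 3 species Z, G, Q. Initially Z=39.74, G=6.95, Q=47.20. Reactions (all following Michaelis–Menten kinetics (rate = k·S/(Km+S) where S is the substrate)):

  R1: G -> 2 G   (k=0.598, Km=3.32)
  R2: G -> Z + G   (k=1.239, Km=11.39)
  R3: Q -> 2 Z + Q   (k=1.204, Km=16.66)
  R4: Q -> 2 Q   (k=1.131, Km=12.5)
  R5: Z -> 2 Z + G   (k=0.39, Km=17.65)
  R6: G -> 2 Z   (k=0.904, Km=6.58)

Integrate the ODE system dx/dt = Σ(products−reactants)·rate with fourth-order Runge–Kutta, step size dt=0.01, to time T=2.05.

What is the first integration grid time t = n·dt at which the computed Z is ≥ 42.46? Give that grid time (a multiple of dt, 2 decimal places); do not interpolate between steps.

Threshold first reached at t = 0.79

RK4 with dt=0.01: 205 steps to T=2.05. Trajectory (selected grid times):
t=0.00: Z=39.74 G=6.95 Q=47.20
t=0.23: Z=40.53 G=7.00 Q=47.41
t=0.46: Z=41.33 G=7.05 Q=47.61
t=0.68: Z=42.09 G=7.09 Q=47.81
t=0.78: Z=42.44 G=7.12 Q=47.90
t=0.79: Z=42.48 G=7.12 Q=47.91
t=0.91: Z=42.89 G=7.14 Q=48.02
t=1.14: Z=43.70 G=7.19 Q=48.22
t=1.37: Z=44.50 G=7.24 Q=48.43
t=1.59: Z=45.27 G=7.29 Q=48.63
t=1.82: Z=46.08 G=7.34 Q=48.83
t=2.05: Z=46.89 G=7.39 Q=49.04
Z(0.78)=42.441 < 42.46 but Z(0.79)=42.476 ≥ 42.46, so the first grid time is t=0.79.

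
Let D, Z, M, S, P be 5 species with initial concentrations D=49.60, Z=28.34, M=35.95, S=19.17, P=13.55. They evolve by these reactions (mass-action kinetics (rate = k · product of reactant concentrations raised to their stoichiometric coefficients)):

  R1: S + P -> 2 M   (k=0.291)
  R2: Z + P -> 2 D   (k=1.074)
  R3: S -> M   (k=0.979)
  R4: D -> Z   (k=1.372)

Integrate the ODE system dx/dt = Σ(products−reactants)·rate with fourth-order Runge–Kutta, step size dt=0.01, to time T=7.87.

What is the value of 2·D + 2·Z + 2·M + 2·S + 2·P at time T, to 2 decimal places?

Check how each reaction changes W = 2·D + 2·Z + 2·M + 2·S + 2·P (weight of products minus weight of reactants):
R1: S + P -> 2 M: (2·2) − (2·1 + 2·1) = 4 − 4 = 0
R2: Z + P -> 2 D: (2·2) − (2·1 + 2·1) = 4 − 4 = 0
R3: S -> M: (2·1) − (2·1) = 2 − 2 = 0
R4: D -> Z: (2·1) − (2·1) = 2 − 2 = 0
Every reaction leaves W unchanged, so W is conserved and no simulation is needed: W(T) = W(0) = 2·49.60 + 2·28.34 + 2·35.95 + 2·19.17 + 2·13.55 = 293.22

Value at T = 293.22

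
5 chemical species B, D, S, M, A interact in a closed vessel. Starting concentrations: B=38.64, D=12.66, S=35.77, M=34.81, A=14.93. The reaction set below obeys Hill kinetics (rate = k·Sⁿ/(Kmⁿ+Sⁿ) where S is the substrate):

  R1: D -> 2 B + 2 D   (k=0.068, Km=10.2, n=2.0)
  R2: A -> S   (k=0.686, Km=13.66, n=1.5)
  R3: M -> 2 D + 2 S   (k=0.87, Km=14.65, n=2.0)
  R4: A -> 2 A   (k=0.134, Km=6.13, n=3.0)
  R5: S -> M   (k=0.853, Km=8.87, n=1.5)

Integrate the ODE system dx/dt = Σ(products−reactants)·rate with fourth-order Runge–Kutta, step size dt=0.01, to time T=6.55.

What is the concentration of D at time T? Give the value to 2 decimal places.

D at T = 22.68

RK4 with dt=0.01: 655 steps to T=6.55. Trajectory (selected grid times):
t=0.00: B=38.64 D=12.66 S=35.77 M=34.81 A=14.93
t=0.73: B=38.70 D=13.77 S=36.56 M=34.83 A=14.76
t=1.46: B=38.77 D=14.88 S=37.35 M=34.84 A=14.58
t=2.18: B=38.84 D=15.98 S=38.12 M=34.86 A=14.41
t=2.91: B=38.91 D=17.10 S=38.90 M=34.88 A=14.25
t=3.64: B=38.98 D=18.21 S=39.67 M=34.91 A=14.08
t=4.37: B=39.06 D=19.33 S=40.44 M=34.93 A=13.91
t=5.09: B=39.14 D=20.44 S=41.20 M=34.95 A=13.75
t=5.82: B=39.22 D=21.56 S=41.96 M=34.98 A=13.59
t=6.55: B=39.30 D=22.68 S=42.72 M=35.01 A=13.43
Read off D at T=6.55: 22.68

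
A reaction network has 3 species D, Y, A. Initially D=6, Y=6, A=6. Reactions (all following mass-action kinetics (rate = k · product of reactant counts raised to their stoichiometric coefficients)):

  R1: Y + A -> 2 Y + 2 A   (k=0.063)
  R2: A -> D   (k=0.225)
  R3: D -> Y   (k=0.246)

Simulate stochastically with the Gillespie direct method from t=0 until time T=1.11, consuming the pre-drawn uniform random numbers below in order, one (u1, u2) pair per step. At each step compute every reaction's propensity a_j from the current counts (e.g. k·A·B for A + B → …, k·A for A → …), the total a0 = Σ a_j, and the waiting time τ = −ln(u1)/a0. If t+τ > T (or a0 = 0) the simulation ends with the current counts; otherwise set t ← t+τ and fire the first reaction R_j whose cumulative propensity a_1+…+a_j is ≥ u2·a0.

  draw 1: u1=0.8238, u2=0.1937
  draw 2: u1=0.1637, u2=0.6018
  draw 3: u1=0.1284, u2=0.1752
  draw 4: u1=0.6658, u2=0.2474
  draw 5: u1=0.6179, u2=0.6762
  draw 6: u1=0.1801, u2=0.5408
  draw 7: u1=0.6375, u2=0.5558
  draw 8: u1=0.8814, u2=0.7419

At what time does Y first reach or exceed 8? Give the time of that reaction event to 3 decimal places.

Threshold first reached at t = 0.692

t=0.000: D=6 Y=6 A=6
Draw 1: a1=2.268, a2=1.350, a3=1.476, a0=5.094; τ=−ln(0.8238)/5.094=0.038 → t=0.038; u2·a0=0.1937·5.094=0.987 ≤ a1=2.268 → R1 fires; D=6 Y=7 A=7
Draw 2: a1=3.087, a2=1.575, a3=1.476, a0=6.138; τ=−ln(0.1637)/6.138=0.295 → t=0.333; u2·a0=0.6018·6.138=3.694; a1=3.087 < 3.694 ≤ a1+a2=4.662 → R2 fires; D=7 Y=7 A=6
Draw 3: a1=2.646, a2=1.350, a3=1.722, a0=5.718; τ=−ln(0.1284)/5.718=0.359 → t=0.692; u2·a0=0.1752·5.718=1.002 ≤ a1=2.646 → R1 fires; D=7 Y=8 A=7
Draw 4: a1=3.528, a2=1.575, a3=1.722, a0=6.825; τ=−ln(0.6658)/6.825=0.060 → t=0.751; u2·a0=0.2474·6.825=1.689 ≤ a1=3.528 → R1 fires; D=7 Y=9 A=8
Draw 5: a1=4.536, a2=1.800, a3=1.722, a0=8.058; τ=−ln(0.6179)/8.058=0.060 → t=0.811; u2·a0=0.6762·8.058=5.449; a1=4.536 < 5.449 ≤ a1+a2=6.336 → R2 fires; D=8 Y=9 A=7
Draw 6: a1=3.969, a2=1.575, a3=1.968, a0=7.512; τ=−ln(0.1801)/7.512=0.228 → t=1.039; u2·a0=0.5408·7.512=4.062; a1=3.969 < 4.062 ≤ a1+a2=5.544 → R2 fires; D=9 Y=9 A=6
Draw 7: a1=3.402, a2=1.350, a3=2.214, a0=6.966; τ=−ln(0.6375)/6.966=0.065 → t=1.104; u2·a0=0.5558·6.966=3.872; a1=3.402 < 3.872 ≤ a1+a2=4.752 → R2 fires; D=10 Y=9 A=5
Draw 8: a1=2.835, a2=1.125, a3=2.460, a0=6.420; τ=−ln(0.8814)/6.420=0.020 → t=1.124 > T=1.11: stop.
Y first becomes ≥ 8 when it reaches 8 at the event at t=0.692.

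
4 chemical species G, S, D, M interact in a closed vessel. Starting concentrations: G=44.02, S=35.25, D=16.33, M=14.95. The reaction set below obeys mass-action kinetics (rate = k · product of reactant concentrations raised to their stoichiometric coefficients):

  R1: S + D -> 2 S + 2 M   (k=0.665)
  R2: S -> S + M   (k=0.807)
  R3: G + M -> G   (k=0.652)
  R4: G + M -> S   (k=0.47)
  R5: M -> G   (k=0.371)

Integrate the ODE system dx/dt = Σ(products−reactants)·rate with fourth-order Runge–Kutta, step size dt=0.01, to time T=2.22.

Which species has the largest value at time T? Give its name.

RK4 with dt=0.01: 222 steps to T=2.22. Trajectory (selected grid times):
t=0.00: G=44.02 S=35.25 D=16.33 M=14.95
t=0.25: G=20.35 S=75.88 D=0.00 M=2.60
t=0.49: G=14.74 S=81.76 D=0.00 M=3.56
t=0.74: G=9.03 S=87.88 D=0.00 M=5.64
t=0.99: G=4.18 S=93.43 D=0.00 M=10.01
t=1.23: G=1.51 S=97.31 D=0.00 M=18.02
t=1.48: G=0.84 S=100.17 D=0.00 M=28.95
t=1.73: G=0.79 S=103.36 D=0.00 M=38.68
t=1.97: G=0.79 S=107.16 D=0.00 M=46.22
t=2.22: G=0.79 S=111.75 D=0.00 M=52.72
At T=2.22: G=0.79 S=111.75 D=0.00 M=52.72; the largest is S.

Dominant species at T: S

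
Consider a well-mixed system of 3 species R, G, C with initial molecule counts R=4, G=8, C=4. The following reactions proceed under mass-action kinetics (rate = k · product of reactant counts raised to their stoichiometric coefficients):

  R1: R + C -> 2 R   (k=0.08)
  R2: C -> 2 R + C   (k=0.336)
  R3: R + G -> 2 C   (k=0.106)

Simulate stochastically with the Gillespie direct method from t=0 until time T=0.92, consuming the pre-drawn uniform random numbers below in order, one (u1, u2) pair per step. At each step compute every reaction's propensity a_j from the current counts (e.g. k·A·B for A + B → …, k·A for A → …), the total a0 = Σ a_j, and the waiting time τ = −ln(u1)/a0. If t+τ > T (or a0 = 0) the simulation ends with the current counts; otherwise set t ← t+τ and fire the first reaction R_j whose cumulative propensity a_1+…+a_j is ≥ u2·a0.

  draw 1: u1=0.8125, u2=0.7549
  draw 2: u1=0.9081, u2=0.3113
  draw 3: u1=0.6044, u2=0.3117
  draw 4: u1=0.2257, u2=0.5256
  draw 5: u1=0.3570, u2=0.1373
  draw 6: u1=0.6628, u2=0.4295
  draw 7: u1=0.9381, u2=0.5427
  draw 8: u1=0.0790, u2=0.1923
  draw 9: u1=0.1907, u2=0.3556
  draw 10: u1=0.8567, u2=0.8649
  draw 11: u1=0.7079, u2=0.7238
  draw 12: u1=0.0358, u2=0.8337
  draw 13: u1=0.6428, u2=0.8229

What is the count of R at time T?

R at T = 10

t=0.000: R=4 G=8 C=4
Draw 1: a1=1.280, a2=1.344, a3=3.392, a0=6.016; τ=−ln(0.8125)/6.016=0.035 → t=0.035; u2·a0=0.7549·6.016=4.541; a1+a2=2.624 < 4.541 ≤ a1+…+a3=6.016 → R3 fires; R=3 G=7 C=6
Draw 2: a1=1.440, a2=2.016, a3=2.226, a0=5.682; τ=−ln(0.9081)/5.682=0.017 → t=0.051; u2·a0=0.3113·5.682=1.769; a1=1.440 < 1.769 ≤ a1+a2=3.456 → R2 fires; R=5 G=7 C=6
Draw 3: a1=2.400, a2=2.016, a3=3.710, a0=8.126; τ=−ln(0.6044)/8.126=0.062 → t=0.113; u2·a0=0.3117·8.126=2.533; a1=2.400 < 2.533 ≤ a1+a2=4.416 → R2 fires; R=7 G=7 C=6
Draw 4: a1=3.360, a2=2.016, a3=5.194, a0=10.570; τ=−ln(0.2257)/10.570=0.141 → t=0.254; u2·a0=0.5256·10.570=5.556; a1+a2=5.376 < 5.556 ≤ a1+…+a3=10.570 → R3 fires; R=6 G=6 C=8
Draw 5: a1=3.840, a2=2.688, a3=3.816, a0=10.344; τ=−ln(0.3570)/10.344=0.100 → t=0.354; u2·a0=0.1373·10.344=1.420 ≤ a1=3.840 → R1 fires; R=7 G=6 C=7
Draw 6: a1=3.920, a2=2.352, a3=4.452, a0=10.724; τ=−ln(0.6628)/10.724=0.038 → t=0.392; u2·a0=0.4295·10.724=4.606; a1=3.920 < 4.606 ≤ a1+a2=6.272 → R2 fires; R=9 G=6 C=7
Draw 7: a1=5.040, a2=2.352, a3=5.724, a0=13.116; τ=−ln(0.9381)/13.116=0.005 → t=0.397; u2·a0=0.5427·13.116=7.118; a1=5.040 < 7.118 ≤ a1+a2=7.392 → R2 fires; R=11 G=6 C=7
Draw 8: a1=6.160, a2=2.352, a3=6.996, a0=15.508; τ=−ln(0.0790)/15.508=0.164 → t=0.561; u2·a0=0.1923·15.508=2.982 ≤ a1=6.160 → R1 fires; R=12 G=6 C=6
Draw 9: a1=5.760, a2=2.016, a3=7.632, a0=15.408; τ=−ln(0.1907)/15.408=0.108 → t=0.668; u2·a0=0.3556·15.408=5.479 ≤ a1=5.760 → R1 fires; R=13 G=6 C=5
Draw 10: a1=5.200, a2=1.680, a3=8.268, a0=15.148; τ=−ln(0.8567)/15.148=0.010 → t=0.679; u2·a0=0.8649·15.148=13.102; a1+a2=6.880 < 13.102 ≤ a1+…+a3=15.148 → R3 fires; R=12 G=5 C=7
Draw 11: a1=6.720, a2=2.352, a3=6.360, a0=15.432; τ=−ln(0.7079)/15.432=0.022 → t=0.701; u2·a0=0.7238·15.432=11.170; a1+a2=9.072 < 11.170 ≤ a1+…+a3=15.432 → R3 fires; R=11 G=4 C=9
Draw 12: a1=7.920, a2=3.024, a3=4.664, a0=15.608; τ=−ln(0.0358)/15.608=0.213 → t=0.914; u2·a0=0.8337·15.608=13.012; a1+a2=10.944 < 13.012 ≤ a1+…+a3=15.608 → R3 fires; R=10 G=3 C=11
Draw 13: a1=8.800, a2=3.696, a3=3.180, a0=15.676; τ=−ln(0.6428)/15.676=0.028 → t=0.942 > T=0.92: stop.
Read off R at T=0.92: 10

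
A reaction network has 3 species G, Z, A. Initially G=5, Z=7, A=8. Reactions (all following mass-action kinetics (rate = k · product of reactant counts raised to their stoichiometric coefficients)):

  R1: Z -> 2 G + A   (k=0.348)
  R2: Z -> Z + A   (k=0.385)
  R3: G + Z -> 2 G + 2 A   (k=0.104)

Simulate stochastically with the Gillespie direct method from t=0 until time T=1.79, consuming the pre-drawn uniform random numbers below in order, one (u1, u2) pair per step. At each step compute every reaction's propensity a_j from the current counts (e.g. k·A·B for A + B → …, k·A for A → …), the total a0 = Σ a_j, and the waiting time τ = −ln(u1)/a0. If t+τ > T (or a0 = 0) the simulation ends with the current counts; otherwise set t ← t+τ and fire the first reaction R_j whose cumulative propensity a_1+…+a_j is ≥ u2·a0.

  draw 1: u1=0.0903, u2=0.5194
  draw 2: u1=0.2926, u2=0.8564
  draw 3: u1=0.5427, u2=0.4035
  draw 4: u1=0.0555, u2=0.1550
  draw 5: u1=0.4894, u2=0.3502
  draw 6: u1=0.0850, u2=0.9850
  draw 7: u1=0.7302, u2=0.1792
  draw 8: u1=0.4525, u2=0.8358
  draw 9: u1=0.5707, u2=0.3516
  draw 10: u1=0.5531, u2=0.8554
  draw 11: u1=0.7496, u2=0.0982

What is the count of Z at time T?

t=0.000: G=5 Z=7 A=8
Draw 1: a1=2.436, a2=2.695, a3=3.640, a0=8.771; τ=−ln(0.0903)/8.771=0.274 → t=0.274; u2·a0=0.5194·8.771=4.556; a1=2.436 < 4.556 ≤ a1+a2=5.131 → R2 fires; G=5 Z=7 A=9
Draw 2: a1=2.436, a2=2.695, a3=3.640, a0=8.771; τ=−ln(0.2926)/8.771=0.140 → t=0.414; u2·a0=0.8564·8.771=7.511; a1+a2=5.131 < 7.511 ≤ a1+…+a3=8.771 → R3 fires; G=6 Z=6 A=11
Draw 3: a1=2.088, a2=2.310, a3=3.744, a0=8.142; τ=−ln(0.5427)/8.142=0.075 → t=0.489; u2·a0=0.4035·8.142=3.285; a1=2.088 < 3.285 ≤ a1+a2=4.398 → R2 fires; G=6 Z=6 A=12
Draw 4: a1=2.088, a2=2.310, a3=3.744, a0=8.142; τ=−ln(0.0555)/8.142=0.355 → t=0.844; u2·a0=0.1550·8.142=1.262 ≤ a1=2.088 → R1 fires; G=8 Z=5 A=13
Draw 5: a1=1.740, a2=1.925, a3=4.160, a0=7.825; τ=−ln(0.4894)/7.825=0.091 → t=0.936; u2·a0=0.3502·7.825=2.740; a1=1.740 < 2.740 ≤ a1+a2=3.665 → R2 fires; G=8 Z=5 A=14
Draw 6: a1=1.740, a2=1.925, a3=4.160, a0=7.825; τ=−ln(0.0850)/7.825=0.315 → t=1.251; u2·a0=0.9850·7.825=7.708; a1+a2=3.665 < 7.708 ≤ a1+…+a3=7.825 → R3 fires; G=9 Z=4 A=16
Draw 7: a1=1.392, a2=1.540, a3=3.744, a0=6.676; τ=−ln(0.7302)/6.676=0.047 → t=1.298; u2·a0=0.1792·6.676=1.196 ≤ a1=1.392 → R1 fires; G=11 Z=3 A=17
Draw 8: a1=1.044, a2=1.155, a3=3.432, a0=5.631; τ=−ln(0.4525)/5.631=0.141 → t=1.439; u2·a0=0.8358·5.631=4.706; a1+a2=2.199 < 4.706 ≤ a1+…+a3=5.631 → R3 fires; G=12 Z=2 A=19
Draw 9: a1=0.696, a2=0.770, a3=2.496, a0=3.962; τ=−ln(0.5707)/3.962=0.142 → t=1.580; u2·a0=0.3516·3.962=1.393; a1=0.696 < 1.393 ≤ a1+a2=1.466 → R2 fires; G=12 Z=2 A=20
Draw 10: a1=0.696, a2=0.770, a3=2.496, a0=3.962; τ=−ln(0.5531)/3.962=0.149 → t=1.730; u2·a0=0.8554·3.962=3.389; a1+a2=1.466 < 3.389 ≤ a1+…+a3=3.962 → R3 fires; G=13 Z=1 A=22
Draw 11: a1=0.348, a2=0.385, a3=1.352, a0=2.085; τ=−ln(0.7496)/2.085=0.138 → t=1.868 > T=1.79: stop.
Read off Z at T=1.79: 1

Z at T = 1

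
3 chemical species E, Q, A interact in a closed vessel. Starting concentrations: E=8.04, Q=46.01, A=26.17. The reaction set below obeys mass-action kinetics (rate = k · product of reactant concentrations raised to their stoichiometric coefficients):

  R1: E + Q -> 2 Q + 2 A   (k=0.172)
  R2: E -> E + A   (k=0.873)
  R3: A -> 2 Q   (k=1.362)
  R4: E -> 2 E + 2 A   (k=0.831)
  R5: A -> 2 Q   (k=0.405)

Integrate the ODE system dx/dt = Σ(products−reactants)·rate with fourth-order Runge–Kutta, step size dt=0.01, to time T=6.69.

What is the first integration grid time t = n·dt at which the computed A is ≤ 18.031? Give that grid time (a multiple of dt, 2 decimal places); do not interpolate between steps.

Threshold first reached at t = 0.58

RK4 with dt=0.01: 669 steps to T=6.69. Trajectory (selected grid times):
t=0.00: E=8.04 Q=46.01 A=26.17
t=0.57: E=0.00 Q=109.85 A=18.28
t=0.58: E=0.00 Q=110.49 A=17.96
t=0.74: E=0.00 Q=119.34 A=13.54
t=1.49: E=0.00 Q=139.23 A=3.60
t=2.23: E=0.00 Q=144.48 A=0.97
t=2.97: E=0.00 Q=145.90 A=0.26
t=3.72: E=0.00 Q=146.29 A=0.07
t=4.46: E=0.00 Q=146.39 A=0.02
t=5.20: E=0.00 Q=146.42 A=0.01
t=5.95: E=0.00 Q=146.43 A=0.00
t=6.69: E=0.00 Q=146.43 A=0.00
A(0.57)=18.281 > 18.031 but A(0.58)=17.963 ≤ 18.031, so the first grid time is t=0.58.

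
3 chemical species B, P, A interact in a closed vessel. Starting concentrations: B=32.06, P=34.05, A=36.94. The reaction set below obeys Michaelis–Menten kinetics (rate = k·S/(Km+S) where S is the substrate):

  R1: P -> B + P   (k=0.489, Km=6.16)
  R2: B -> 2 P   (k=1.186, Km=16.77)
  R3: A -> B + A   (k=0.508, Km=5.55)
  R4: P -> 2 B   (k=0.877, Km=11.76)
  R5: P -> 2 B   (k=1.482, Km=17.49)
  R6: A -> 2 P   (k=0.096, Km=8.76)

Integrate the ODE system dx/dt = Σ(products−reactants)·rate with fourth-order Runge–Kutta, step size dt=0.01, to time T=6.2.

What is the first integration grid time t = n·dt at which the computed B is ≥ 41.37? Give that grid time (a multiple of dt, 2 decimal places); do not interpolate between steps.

RK4 with dt=0.01: 620 steps to T=6.2. Trajectory (selected grid times):
t=0.00: B=32.06 P=34.05 A=36.94
t=0.69: B=34.36 P=34.12 A=36.89
t=1.38: B=36.65 P=34.21 A=36.83
t=2.07: B=38.92 P=34.32 A=36.78
t=2.76: B=41.20 P=34.46 A=36.73
t=2.81: B=41.36 P=34.47 A=36.72
t=2.82: B=41.39 P=34.47 A=36.72
t=3.44: B=43.43 P=34.60 A=36.67
t=4.13: B=45.69 P=34.77 A=36.62
t=4.82: B=47.94 P=34.95 A=36.57
t=5.51: B=50.20 P=35.14 A=36.51
t=6.20: B=52.44 P=35.34 A=36.46
B(2.81)=41.360 < 41.37 but B(2.82)=41.393 ≥ 41.37, so the first grid time is t=2.82.

Threshold first reached at t = 2.82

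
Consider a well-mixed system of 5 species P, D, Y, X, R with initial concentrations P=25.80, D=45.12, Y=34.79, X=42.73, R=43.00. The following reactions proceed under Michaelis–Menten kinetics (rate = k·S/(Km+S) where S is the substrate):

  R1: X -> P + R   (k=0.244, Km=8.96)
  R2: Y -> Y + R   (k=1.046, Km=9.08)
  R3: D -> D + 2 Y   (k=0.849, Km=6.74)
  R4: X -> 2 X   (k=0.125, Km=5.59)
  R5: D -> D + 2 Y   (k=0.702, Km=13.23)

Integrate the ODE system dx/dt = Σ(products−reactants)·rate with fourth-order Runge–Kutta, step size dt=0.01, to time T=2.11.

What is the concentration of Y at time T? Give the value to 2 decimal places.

RK4 with dt=0.01: 211 steps to T=2.11. Trajectory (selected grid times):
t=0.00: P=25.80 D=45.12 Y=34.79 X=42.73 R=43.00
t=0.23: P=25.85 D=45.12 Y=35.38 X=42.71 R=43.24
t=0.47: P=25.89 D=45.12 Y=35.99 X=42.69 R=43.49
t=0.70: P=25.94 D=45.12 Y=36.58 X=42.67 R=43.72
t=0.94: P=25.99 D=45.12 Y=37.20 X=42.64 R=43.97
t=1.17: P=26.04 D=45.12 Y=37.79 X=42.62 R=44.21
t=1.41: P=26.08 D=45.12 Y=38.40 X=42.60 R=44.47
t=1.64: P=26.13 D=45.12 Y=38.99 X=42.58 R=44.71
t=1.88: P=26.18 D=45.12 Y=39.61 X=42.56 R=44.96
t=2.11: P=26.23 D=45.12 Y=40.20 X=42.54 R=45.20
Read off Y at T=2.11: 40.20

Y at T = 40.20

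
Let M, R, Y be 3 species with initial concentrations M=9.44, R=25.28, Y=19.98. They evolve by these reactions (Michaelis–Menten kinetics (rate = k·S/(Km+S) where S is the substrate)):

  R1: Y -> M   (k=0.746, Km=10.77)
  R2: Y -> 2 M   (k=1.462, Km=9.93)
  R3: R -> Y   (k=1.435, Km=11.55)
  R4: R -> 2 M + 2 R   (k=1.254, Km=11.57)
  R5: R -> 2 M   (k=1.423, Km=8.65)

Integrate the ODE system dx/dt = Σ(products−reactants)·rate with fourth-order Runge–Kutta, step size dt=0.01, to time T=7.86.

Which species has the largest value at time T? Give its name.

RK4 with dt=0.01: 786 steps to T=7.86. Trajectory (selected grid times):
t=0.00: M=9.44 R=25.28 Y=19.98
t=0.87: M=14.88 R=24.25 Y=19.56
t=1.75: M=20.32 R=23.23 Y=19.14
t=2.62: M=25.64 R=22.23 Y=18.72
t=3.49: M=30.90 R=21.24 Y=18.30
t=4.37: M=36.16 R=20.25 Y=17.87
t=5.24: M=41.29 R=19.29 Y=17.44
t=6.11: M=46.35 R=18.35 Y=17.01
t=6.99: M=51.39 R=17.40 Y=16.57
t=7.86: M=56.30 R=16.49 Y=16.13
At T=7.86: M=56.30 R=16.49 Y=16.13; the largest is M.

Dominant species at T: M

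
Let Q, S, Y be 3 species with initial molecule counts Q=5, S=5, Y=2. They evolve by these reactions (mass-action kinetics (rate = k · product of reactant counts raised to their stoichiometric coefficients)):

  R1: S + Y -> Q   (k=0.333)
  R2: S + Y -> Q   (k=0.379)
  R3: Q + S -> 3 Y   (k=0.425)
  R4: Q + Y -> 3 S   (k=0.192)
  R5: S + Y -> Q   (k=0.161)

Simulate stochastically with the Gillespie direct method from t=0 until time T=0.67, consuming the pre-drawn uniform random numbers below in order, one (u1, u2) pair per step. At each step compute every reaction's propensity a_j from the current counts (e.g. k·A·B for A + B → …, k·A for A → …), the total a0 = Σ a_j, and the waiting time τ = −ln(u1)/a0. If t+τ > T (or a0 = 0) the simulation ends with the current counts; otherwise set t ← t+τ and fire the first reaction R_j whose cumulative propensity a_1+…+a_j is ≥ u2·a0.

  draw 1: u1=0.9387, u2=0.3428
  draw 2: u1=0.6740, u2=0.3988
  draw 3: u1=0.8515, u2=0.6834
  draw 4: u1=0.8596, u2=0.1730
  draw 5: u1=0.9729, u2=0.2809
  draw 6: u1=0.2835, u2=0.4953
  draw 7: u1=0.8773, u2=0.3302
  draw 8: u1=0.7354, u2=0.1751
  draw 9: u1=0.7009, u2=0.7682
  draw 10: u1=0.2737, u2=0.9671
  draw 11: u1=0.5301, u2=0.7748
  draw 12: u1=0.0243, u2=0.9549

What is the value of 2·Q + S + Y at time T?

Check how each reaction changes W = 2·Q + S + Y (weight of products minus weight of reactants):
R1: S + Y -> Q: (2·1) − (1·1 + 1·1) = 2 − 2 = 0
R2: S + Y -> Q: (2·1) − (1·1 + 1·1) = 2 − 2 = 0
R3: Q + S -> 3 Y: (1·3) − (2·1 + 1·1) = 3 − 3 = 0
R4: Q + Y -> 3 S: (1·3) − (2·1 + 1·1) = 3 − 3 = 0
R5: S + Y -> Q: (2·1) − (1·1 + 1·1) = 2 − 2 = 0
Every reaction leaves W unchanged, so W is conserved and no simulation is needed: W(T) = W(0) = 2·5 + 5 + 2 = 17

Value at T = 17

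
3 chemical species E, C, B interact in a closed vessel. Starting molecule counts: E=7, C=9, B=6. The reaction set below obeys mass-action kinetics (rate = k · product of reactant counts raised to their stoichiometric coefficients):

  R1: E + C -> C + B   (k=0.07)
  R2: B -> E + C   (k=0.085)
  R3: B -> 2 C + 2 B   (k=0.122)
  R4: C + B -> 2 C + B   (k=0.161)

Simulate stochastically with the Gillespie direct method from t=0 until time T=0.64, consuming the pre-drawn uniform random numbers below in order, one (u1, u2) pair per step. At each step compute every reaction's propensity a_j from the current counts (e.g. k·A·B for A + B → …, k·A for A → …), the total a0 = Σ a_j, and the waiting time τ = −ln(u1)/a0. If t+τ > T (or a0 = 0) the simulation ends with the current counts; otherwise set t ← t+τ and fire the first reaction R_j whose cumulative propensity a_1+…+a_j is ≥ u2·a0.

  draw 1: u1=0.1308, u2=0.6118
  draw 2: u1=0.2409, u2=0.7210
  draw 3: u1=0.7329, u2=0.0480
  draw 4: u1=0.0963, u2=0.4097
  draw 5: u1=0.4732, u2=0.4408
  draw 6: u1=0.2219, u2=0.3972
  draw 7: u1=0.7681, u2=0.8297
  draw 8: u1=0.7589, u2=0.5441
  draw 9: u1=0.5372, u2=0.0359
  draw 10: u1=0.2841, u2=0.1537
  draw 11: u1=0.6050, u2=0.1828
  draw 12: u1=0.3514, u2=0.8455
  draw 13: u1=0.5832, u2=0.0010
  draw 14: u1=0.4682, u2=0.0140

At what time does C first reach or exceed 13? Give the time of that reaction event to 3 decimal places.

t=0.000: E=7 C=9 B=6
Draw 1: a1=4.410, a2=0.510, a3=0.732, a4=8.694, a0=14.346; τ=−ln(0.1308)/14.346=0.142 → t=0.142; u2·a0=0.6118·14.346=8.777; a1+…+a3=5.652 < 8.777 ≤ a1+…+a4=14.346 → R4 fires; E=7 C=10 B=6
Draw 2: a1=4.900, a2=0.510, a3=0.732, a4=9.660, a0=15.802; τ=−ln(0.2409)/15.802=0.090 → t=0.232; u2·a0=0.7210·15.802=11.393; a1+…+a3=6.142 < 11.393 ≤ a1+…+a4=15.802 → R4 fires; E=7 C=11 B=6
Draw 3: a1=5.390, a2=0.510, a3=0.732, a4=10.626, a0=17.258; τ=−ln(0.7329)/17.258=0.018 → t=0.250; u2·a0=0.0480·17.258=0.828 ≤ a1=5.390 → R1 fires; E=6 C=11 B=7
Draw 4: a1=4.620, a2=0.595, a3=0.854, a4=12.397, a0=18.466; τ=−ln(0.0963)/18.466=0.127 → t=0.377; u2·a0=0.4097·18.466=7.566; a1+…+a3=6.069 < 7.566 ≤ a1+…+a4=18.466 → R4 fires; E=6 C=12 B=7
Draw 5: a1=5.040, a2=0.595, a3=0.854, a4=13.524, a0=20.013; τ=−ln(0.4732)/20.013=0.037 → t=0.414; u2·a0=0.4408·20.013=8.822; a1+…+a3=6.489 < 8.822 ≤ a1+…+a4=20.013 → R4 fires; E=6 C=13 B=7
Draw 6: a1=5.460, a2=0.595, a3=0.854, a4=14.651, a0=21.560; τ=−ln(0.2219)/21.560=0.070 → t=0.484; u2·a0=0.3972·21.560=8.564; a1+…+a3=6.909 < 8.564 ≤ a1+…+a4=21.560 → R4 fires; E=6 C=14 B=7
Draw 7: a1=5.880, a2=0.595, a3=0.854, a4=15.778, a0=23.107; τ=−ln(0.7681)/23.107=0.011 → t=0.495; u2·a0=0.8297·23.107=19.172; a1+…+a3=7.329 < 19.172 ≤ a1+…+a4=23.107 → R4 fires; E=6 C=15 B=7
Draw 8: a1=6.300, a2=0.595, a3=0.854, a4=16.905, a0=24.654; τ=−ln(0.7589)/24.654=0.011 → t=0.506; u2·a0=0.5441·24.654=13.414; a1+…+a3=7.749 < 13.414 ≤ a1+…+a4=24.654 → R4 fires; E=6 C=16 B=7
Draw 9: a1=6.720, a2=0.595, a3=0.854, a4=18.032, a0=26.201; τ=−ln(0.5372)/26.201=0.024 → t=0.530; u2·a0=0.0359·26.201=0.941 ≤ a1=6.720 → R1 fires; E=5 C=16 B=8
Draw 10: a1=5.600, a2=0.680, a3=0.976, a4=20.608, a0=27.864; τ=−ln(0.2841)/27.864=0.045 → t=0.575; u2·a0=0.1537·27.864=4.283 ≤ a1=5.600 → R1 fires; E=4 C=16 B=9
Draw 11: a1=4.480, a2=0.765, a3=1.098, a4=23.184, a0=29.527; τ=−ln(0.6050)/29.527=0.017 → t=0.592; u2·a0=0.1828·29.527=5.398; a1+a2=5.245 < 5.398 ≤ a1+…+a3=6.343 → R3 fires; E=4 C=18 B=10
Draw 12: a1=5.040, a2=0.850, a3=1.220, a4=28.980, a0=36.090; τ=−ln(0.3514)/36.090=0.029 → t=0.621; u2·a0=0.8455·36.090=30.514; a1+…+a3=7.110 < 30.514 ≤ a1+…+a4=36.090 → R4 fires; E=4 C=19 B=10
Draw 13: a1=5.320, a2=0.850, a3=1.220, a4=30.590, a0=37.980; τ=−ln(0.5832)/37.980=0.014 → t=0.636; u2·a0=0.0010·37.980=0.038 ≤ a1=5.320 → R1 fires; E=3 C=19 B=11
Draw 14: a1=3.990, a2=0.935, a3=1.342, a4=33.649, a0=39.916; τ=−ln(0.4682)/39.916=0.019 → t=0.655 > T=0.64: stop.
C first becomes ≥ 13 when it reaches 13 at the event at t=0.414.

Threshold first reached at t = 0.414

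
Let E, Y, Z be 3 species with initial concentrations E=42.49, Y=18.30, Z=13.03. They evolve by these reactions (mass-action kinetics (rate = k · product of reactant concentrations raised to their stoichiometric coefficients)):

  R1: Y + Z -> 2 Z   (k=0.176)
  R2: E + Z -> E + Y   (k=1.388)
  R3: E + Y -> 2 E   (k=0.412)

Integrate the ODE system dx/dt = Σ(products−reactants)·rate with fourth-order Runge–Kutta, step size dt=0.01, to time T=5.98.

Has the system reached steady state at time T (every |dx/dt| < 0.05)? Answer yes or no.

Steady state at T: yes

RK4 with dt=0.01: 598 steps to T=5.98. Trajectory (selected grid times):
t=0.00: E=42.49 Y=18.30 Z=13.03
t=0.66: E=73.82 Y=0.00 Z=0.00
t=1.33: E=73.82 Y=0.00 Z=0.00
t=1.99: E=73.82 Y=0.00 Z=0.00
t=2.66: E=73.82 Y=0.00 Z=0.00
t=3.32: E=73.82 Y=0.00 Z=0.00
t=3.99: E=73.82 Y=0.00 Z=0.00
t=4.65: E=73.82 Y=0.00 Z=0.00
t=5.32: E=73.82 Y=0.00 Z=0.00
t=5.98: E=73.82 Y=0.00 Z=0.00
Rates at T: R1=0.0000, R2=0.0000, R3=0.0000
dx/dt at T (Σ net stoichiometry × rate): E=+0.0000, Y=-0.0000, Z=-0.0000
Largest |dx/dt| is |+0.0000| (E) < 0.05 → steady.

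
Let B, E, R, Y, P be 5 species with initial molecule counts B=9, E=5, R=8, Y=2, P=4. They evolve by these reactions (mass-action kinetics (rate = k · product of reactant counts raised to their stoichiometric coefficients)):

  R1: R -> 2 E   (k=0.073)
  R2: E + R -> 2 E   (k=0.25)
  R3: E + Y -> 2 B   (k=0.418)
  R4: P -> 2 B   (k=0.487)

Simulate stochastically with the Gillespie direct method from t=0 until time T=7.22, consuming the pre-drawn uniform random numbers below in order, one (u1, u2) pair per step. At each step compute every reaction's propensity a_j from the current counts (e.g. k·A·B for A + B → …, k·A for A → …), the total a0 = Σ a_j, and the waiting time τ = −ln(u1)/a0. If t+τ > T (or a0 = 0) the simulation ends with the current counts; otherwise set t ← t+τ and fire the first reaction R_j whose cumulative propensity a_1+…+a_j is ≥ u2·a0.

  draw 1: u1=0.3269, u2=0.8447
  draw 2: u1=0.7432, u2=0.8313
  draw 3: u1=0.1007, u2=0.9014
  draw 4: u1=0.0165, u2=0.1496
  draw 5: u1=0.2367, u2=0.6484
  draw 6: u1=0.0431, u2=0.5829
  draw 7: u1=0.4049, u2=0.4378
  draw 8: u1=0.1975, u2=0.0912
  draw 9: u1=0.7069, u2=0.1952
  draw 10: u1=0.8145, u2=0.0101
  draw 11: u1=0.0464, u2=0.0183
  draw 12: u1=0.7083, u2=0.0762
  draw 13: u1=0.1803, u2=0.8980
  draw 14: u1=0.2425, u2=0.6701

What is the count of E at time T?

E at T = 12

t=0.000: B=9 E=5 R=8 Y=2 P=4
Draw 1: a1=0.584, a2=10.000, a3=4.180, a4=1.948, a0=16.712; τ=−ln(0.3269)/16.712=0.067 → t=0.067; u2·a0=0.8447·16.712=14.117; a1+a2=10.584 < 14.117 ≤ a1+…+a3=14.764 → R3 fires; B=11 E=4 R=8 Y=1 P=4
Draw 2: a1=0.584, a2=8.000, a3=1.672, a4=1.948, a0=12.204; τ=−ln(0.7432)/12.204=0.024 → t=0.091; u2·a0=0.8313·12.204=10.145; a1+a2=8.584 < 10.145 ≤ a1+…+a3=10.256 → R3 fires; B=13 E=3 R=8 Y=0 P=4
Draw 3: a1=0.584, a2=6.000, a3=0.000, a4=1.948, a0=8.532; τ=−ln(0.1007)/8.532=0.269 → t=0.360; u2·a0=0.9014·8.532=7.691; a1+…+a3=6.584 < 7.691 ≤ a1+…+a4=8.532 → R4 fires; B=15 E=3 R=8 Y=0 P=3
Draw 4: a1=0.584, a2=6.000, a3=0.000, a4=1.461, a0=8.045; τ=−ln(0.0165)/8.045=0.510 → t=0.870; u2·a0=0.1496·8.045=1.204; a1=0.584 < 1.204 ≤ a1+a2=6.584 → R2 fires; B=15 E=4 R=7 Y=0 P=3
Draw 5: a1=0.511, a2=7.000, a3=0.000, a4=1.461, a0=8.972; τ=−ln(0.2367)/8.972=0.161 → t=1.031; u2·a0=0.6484·8.972=5.817; a1=0.511 < 5.817 ≤ a1+a2=7.511 → R2 fires; B=15 E=5 R=6 Y=0 P=3
Draw 6: a1=0.438, a2=7.500, a3=0.000, a4=1.461, a0=9.399; τ=−ln(0.0431)/9.399=0.335 → t=1.366; u2·a0=0.5829·9.399=5.479; a1=0.438 < 5.479 ≤ a1+a2=7.938 → R2 fires; B=15 E=6 R=5 Y=0 P=3
Draw 7: a1=0.365, a2=7.500, a3=0.000, a4=1.461, a0=9.326; τ=−ln(0.4049)/9.326=0.097 → t=1.463; u2·a0=0.4378·9.326=4.083; a1=0.365 < 4.083 ≤ a1+a2=7.865 → R2 fires; B=15 E=7 R=4 Y=0 P=3
Draw 8: a1=0.292, a2=7.000, a3=0.000, a4=1.461, a0=8.753; τ=−ln(0.1975)/8.753=0.185 → t=1.648; u2·a0=0.0912·8.753=0.798; a1=0.292 < 0.798 ≤ a1+a2=7.292 → R2 fires; B=15 E=8 R=3 Y=0 P=3
Draw 9: a1=0.219, a2=6.000, a3=0.000, a4=1.461, a0=7.680; τ=−ln(0.7069)/7.680=0.045 → t=1.693; u2·a0=0.1952·7.680=1.499; a1=0.219 < 1.499 ≤ a1+a2=6.219 → R2 fires; B=15 E=9 R=2 Y=0 P=3
Draw 10: a1=0.146, a2=4.500, a3=0.000, a4=1.461, a0=6.107; τ=−ln(0.8145)/6.107=0.034 → t=1.727; u2·a0=0.0101·6.107=0.062 ≤ a1=0.146 → R1 fires; B=15 E=11 R=1 Y=0 P=3
Draw 11: a1=0.073, a2=2.750, a3=0.000, a4=1.461, a0=4.284; τ=−ln(0.0464)/4.284=0.717 → t=2.443; u2·a0=0.0183·4.284=0.078; a1=0.073 < 0.078 ≤ a1+a2=2.823 → R2 fires; B=15 E=12 R=0 Y=0 P=3
Draw 12: a1=0.000, a2=0.000, a3=0.000, a4=1.461, a0=1.461; τ=−ln(0.7083)/1.461=0.236 → t=2.679; u2·a0=0.0762·1.461=0.111; a1+…+a3=0.000 < 0.111 ≤ a1+…+a4=1.461 → R4 fires; B=17 E=12 R=0 Y=0 P=2
Draw 13: a1=0.000, a2=0.000, a3=0.000, a4=0.974, a0=0.974; τ=−ln(0.1803)/0.974=1.759 → t=4.438; u2·a0=0.8980·0.974=0.875; a1+…+a3=0.000 < 0.875 ≤ a1+…+a4=0.974 → R4 fires; B=19 E=12 R=0 Y=0 P=1
Draw 14: a1=0.000, a2=0.000, a3=0.000, a4=0.487, a0=0.487; τ=−ln(0.2425)/0.487=2.909 → t=7.347 > T=7.22: stop.
Read off E at T=7.22: 12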